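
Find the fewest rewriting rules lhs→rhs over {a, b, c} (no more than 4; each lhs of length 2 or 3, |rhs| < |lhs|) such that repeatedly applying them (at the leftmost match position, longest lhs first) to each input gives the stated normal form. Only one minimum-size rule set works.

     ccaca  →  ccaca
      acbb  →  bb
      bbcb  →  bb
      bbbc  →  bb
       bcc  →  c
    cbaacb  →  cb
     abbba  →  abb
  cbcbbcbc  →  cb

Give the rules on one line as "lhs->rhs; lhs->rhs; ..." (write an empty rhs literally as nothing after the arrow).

acb->b; ba->; bc->

  | ccaca
  | acbb => bb
  | bbcb => bb
  | bbbc => bb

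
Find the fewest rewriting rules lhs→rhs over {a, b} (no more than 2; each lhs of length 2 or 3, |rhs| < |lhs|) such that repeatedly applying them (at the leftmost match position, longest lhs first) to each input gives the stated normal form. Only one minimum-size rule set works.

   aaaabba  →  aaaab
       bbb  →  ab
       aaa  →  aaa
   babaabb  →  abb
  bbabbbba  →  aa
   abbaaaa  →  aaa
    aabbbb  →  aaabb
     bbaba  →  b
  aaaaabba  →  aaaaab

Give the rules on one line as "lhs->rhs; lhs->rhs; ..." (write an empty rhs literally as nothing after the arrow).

ba->; bbb->ab

  | aaaabba => aaaab
  | bbb => ab
  | aaa
  | babaabb => baabb => abb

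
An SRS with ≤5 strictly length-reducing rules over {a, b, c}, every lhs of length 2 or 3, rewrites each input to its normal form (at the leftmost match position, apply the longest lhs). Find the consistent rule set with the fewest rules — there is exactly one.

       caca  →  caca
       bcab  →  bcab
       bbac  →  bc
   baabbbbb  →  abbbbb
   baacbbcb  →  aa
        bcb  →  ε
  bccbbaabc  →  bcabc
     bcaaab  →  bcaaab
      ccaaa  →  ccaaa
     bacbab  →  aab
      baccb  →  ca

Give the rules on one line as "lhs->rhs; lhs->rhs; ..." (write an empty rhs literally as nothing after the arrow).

  | caca
  | bcab
  | bbac => bc
  | baabbbbb => abbbbb

aba->; ba->; bcb->; cb->a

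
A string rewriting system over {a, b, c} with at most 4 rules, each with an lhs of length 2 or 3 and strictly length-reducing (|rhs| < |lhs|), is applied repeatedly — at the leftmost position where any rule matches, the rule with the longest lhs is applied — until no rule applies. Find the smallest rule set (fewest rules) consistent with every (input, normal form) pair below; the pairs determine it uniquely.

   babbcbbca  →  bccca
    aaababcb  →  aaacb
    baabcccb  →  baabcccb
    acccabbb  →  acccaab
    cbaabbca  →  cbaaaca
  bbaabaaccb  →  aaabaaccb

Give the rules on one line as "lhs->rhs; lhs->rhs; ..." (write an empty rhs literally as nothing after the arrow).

  | babbcbbca => bcbbca => bccca
  | aaababcb => aaacb
  | baabcccb
  | acccabbb => acccaab

bab->; bb->a; cbb->cc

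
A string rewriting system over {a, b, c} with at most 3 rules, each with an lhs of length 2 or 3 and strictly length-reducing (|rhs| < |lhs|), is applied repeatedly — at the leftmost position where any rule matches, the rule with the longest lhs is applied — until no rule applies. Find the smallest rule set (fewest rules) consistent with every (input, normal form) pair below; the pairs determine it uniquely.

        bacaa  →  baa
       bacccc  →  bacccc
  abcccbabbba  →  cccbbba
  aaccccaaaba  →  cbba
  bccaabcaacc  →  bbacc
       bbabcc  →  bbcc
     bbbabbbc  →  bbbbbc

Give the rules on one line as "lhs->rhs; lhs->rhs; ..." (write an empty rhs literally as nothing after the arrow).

  | bacaa => baa
  | bacccc
  | abcccbabbba => cccbabbba => cccbbba
  | aaccccaaaba => cbcccaaaba => cbccaaba => cbcaba => cbba

aac->cb; ab->; ca->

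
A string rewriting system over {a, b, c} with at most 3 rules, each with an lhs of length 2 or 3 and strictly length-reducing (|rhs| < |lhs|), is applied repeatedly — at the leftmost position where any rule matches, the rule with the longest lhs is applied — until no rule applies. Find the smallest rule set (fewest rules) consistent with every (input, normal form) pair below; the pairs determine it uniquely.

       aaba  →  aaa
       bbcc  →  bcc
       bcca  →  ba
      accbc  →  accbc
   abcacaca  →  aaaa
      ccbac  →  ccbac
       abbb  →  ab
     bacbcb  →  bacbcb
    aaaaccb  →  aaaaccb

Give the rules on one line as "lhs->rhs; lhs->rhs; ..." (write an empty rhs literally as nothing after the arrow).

  | aaba => aaa
  | bbcc => bcc
  | bcca => bca => ba
  | accbc

aba->aa; bb->b; ca->a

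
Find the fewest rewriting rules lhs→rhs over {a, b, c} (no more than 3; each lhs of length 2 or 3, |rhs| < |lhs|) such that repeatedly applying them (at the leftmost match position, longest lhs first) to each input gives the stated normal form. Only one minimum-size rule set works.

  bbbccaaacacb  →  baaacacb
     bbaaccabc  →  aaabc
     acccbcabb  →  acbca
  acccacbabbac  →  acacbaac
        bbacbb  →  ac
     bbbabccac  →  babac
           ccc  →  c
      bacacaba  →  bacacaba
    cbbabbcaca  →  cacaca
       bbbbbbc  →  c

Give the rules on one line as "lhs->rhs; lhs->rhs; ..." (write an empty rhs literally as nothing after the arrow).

bb->; cc->

  | bbbccaaacacb => bccaaacacb => baaacacb
  | bbaaccabc => aaccabc => aaabc
  | acccbcabb => acbcabb => acbca
  | acccacbabbac => acacbabbac => acacbaac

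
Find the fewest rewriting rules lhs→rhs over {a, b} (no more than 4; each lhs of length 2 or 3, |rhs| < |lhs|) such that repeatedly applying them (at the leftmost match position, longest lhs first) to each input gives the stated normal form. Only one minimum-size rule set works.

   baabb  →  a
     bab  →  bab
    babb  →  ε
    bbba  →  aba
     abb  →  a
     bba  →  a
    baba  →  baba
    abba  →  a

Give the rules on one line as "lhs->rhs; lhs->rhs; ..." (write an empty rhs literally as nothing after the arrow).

aa->a; baa->; bb->a

  | baabb => bb => a
  | bab
  | babb => baa => ε
  | bbba => aba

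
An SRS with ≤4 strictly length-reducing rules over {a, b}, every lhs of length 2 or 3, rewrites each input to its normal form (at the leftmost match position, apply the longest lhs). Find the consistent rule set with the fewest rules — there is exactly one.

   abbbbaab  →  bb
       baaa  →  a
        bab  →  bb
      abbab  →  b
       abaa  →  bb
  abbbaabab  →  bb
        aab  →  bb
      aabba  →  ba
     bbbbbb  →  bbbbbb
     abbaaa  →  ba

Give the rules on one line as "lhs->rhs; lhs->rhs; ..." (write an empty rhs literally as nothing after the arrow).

  | abbbbaab => bbbbaab => bbaab => aab => bb
  | baaa => bba => a
  | bab => bb
  | abbab => bbab => ab => b

aa->b; ab->b; bba->a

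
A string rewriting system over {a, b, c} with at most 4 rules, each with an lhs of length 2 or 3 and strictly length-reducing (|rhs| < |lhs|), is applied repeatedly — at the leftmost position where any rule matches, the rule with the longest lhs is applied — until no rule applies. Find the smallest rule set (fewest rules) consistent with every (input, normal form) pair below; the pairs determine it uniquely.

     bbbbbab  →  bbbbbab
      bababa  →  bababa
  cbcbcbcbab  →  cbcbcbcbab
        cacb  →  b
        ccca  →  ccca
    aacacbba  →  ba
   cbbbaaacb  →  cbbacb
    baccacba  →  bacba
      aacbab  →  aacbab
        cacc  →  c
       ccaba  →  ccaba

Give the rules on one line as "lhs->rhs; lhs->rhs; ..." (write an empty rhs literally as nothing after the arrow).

  | bbbbbab
  | bababa
  | cbcbcbcbab
  | cacb => b

aab->; baa->; cac->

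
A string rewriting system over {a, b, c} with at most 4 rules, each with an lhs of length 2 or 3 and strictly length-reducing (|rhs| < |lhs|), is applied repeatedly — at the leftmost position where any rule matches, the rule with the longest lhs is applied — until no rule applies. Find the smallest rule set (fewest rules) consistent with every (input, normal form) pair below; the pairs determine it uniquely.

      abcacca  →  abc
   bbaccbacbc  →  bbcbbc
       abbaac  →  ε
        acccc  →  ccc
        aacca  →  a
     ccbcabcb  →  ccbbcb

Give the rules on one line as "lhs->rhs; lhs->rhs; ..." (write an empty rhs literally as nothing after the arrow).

abb->c; ac->; ca->

  | abcacca => abcca => abc
  | bbaccbacbc => bbcbacbc => bbcbbc
  | abbaac => caac => ac => ε
  | acccc => ccc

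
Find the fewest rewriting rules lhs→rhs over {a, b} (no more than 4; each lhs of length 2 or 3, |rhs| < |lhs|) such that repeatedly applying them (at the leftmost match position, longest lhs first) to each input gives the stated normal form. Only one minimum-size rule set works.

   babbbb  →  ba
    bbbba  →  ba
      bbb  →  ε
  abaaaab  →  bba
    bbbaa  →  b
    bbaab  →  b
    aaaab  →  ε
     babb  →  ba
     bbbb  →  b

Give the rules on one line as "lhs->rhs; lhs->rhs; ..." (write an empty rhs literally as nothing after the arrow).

aa->b; ab->a; bbb->

  | babbbb => babbb => babb => bab => ba
  | bbbba => ba
  | bbb => ε
  | abaaaab => aaaaab => baaab => bbab => bba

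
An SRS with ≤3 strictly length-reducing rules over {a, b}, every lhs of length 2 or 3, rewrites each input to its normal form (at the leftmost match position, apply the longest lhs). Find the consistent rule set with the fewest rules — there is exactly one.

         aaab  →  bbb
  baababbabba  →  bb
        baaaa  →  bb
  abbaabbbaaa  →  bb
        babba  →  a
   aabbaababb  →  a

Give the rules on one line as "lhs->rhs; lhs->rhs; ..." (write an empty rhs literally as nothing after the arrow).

aaa->bb; ba->; bab->a

  | aaab => bbb
  | baababbabba => ababbabba => aababba => aaaba => bbba => bb
  | baaaa => aaa => bb
  | abbaabbbaaa => ababbbaaa => aabbaaa => aabaa => aaa => bb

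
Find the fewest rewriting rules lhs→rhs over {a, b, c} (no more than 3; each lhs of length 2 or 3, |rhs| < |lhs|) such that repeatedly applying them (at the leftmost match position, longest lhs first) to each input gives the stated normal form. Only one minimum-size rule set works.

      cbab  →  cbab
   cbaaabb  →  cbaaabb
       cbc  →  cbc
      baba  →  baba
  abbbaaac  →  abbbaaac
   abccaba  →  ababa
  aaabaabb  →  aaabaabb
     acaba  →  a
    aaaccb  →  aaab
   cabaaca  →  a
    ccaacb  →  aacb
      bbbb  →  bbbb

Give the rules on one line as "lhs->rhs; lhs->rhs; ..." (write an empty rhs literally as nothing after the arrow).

  | cbab
  | cbaaabb
  | cbc
  | baba

ca->; cab->c; cc->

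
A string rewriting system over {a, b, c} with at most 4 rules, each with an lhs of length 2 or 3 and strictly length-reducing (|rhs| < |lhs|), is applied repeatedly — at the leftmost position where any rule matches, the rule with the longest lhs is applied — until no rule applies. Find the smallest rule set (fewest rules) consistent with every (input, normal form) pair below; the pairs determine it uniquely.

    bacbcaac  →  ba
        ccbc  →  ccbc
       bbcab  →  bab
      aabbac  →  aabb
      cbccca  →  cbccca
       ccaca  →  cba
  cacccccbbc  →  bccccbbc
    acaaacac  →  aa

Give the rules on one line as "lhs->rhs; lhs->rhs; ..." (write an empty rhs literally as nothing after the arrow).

ac->; bca->a; cac->b

  | bacbcaac => bbcaac => baac => ba
  | ccbc
  | bbcab => bab
  | aabbac => aabb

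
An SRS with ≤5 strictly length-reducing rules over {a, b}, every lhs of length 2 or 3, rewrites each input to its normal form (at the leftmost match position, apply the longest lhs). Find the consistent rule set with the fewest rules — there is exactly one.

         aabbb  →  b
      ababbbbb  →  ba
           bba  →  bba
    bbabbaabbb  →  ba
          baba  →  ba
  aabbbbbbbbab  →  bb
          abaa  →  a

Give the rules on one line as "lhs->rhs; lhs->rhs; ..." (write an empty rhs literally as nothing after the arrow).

  | aabbb => abbb => b
  | ababbbbb => abbbbb => bbb => ba
  | bba
  | bbabbaabbb => bbaabbb => bbabbb => bbb => ba

aa->a; ab->; abb->; bbb->ba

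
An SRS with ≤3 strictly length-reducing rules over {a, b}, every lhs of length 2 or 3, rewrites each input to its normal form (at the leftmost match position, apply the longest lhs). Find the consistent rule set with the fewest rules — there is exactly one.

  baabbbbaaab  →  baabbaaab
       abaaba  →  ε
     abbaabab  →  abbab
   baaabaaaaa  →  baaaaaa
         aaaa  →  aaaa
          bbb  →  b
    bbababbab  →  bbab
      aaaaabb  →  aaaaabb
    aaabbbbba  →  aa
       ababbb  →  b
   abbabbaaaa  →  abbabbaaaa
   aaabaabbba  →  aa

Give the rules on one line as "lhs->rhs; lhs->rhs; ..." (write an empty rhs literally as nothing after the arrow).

  | baabbbbaaab => baabbaaab
  | abaaba => aba => ε
  | abbaabab => abbab
  | baaabaaaaa => baaaaaa

aba->; bbb->b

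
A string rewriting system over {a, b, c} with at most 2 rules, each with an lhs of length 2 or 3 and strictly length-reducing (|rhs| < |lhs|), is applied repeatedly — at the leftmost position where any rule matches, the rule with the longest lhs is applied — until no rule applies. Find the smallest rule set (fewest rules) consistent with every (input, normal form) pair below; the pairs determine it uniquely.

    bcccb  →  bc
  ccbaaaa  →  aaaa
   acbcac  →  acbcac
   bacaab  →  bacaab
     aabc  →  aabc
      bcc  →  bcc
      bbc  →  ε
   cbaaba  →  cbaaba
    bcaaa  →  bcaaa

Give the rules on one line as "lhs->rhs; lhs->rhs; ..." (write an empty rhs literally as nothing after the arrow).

  | bcccb => bc
  | ccbaaaa => aaaa
  | acbcac
  | bacaab

bbc->; ccb->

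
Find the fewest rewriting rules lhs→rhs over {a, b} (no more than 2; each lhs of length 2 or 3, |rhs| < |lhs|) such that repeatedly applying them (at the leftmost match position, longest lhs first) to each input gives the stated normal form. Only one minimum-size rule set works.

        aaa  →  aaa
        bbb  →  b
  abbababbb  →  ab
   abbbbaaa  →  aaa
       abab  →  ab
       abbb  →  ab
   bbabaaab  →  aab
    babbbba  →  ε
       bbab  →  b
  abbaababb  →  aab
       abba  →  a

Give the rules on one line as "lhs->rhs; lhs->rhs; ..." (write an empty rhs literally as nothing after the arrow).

  | aaa
  | bbb => bb => b
  | abbababbb => abababbb => ababbb => abbb => abb => ab
  | abbbbaaa => abbbaaa => abbaaa => abaaa => aaa

ba->; bb->b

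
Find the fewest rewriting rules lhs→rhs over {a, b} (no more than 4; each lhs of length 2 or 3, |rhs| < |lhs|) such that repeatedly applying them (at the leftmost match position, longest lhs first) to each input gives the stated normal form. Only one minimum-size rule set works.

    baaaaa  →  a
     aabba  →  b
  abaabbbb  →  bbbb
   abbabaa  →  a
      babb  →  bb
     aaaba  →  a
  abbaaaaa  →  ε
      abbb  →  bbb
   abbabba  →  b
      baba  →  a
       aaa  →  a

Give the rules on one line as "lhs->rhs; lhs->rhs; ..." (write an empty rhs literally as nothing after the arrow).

aa->; ab->b; ba->a; bba->ab

  | baaaaa => aaaaa => aaa => a
  | aabba => bba => ab => b
  | abaabbbb => baabbbb => aabbbb => bbbb
  | abbabaa => bbabaa => abbaa => bbaa => aba => ba => a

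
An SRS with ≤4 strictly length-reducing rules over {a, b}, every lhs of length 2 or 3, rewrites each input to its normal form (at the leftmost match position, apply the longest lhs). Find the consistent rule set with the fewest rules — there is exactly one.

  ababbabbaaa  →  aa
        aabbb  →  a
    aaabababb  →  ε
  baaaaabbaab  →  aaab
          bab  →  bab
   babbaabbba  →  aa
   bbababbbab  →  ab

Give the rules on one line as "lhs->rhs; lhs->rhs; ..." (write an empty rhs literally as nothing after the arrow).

  | ababbabbaaa => bbbbabbaaa => ababbaaa => bbbbaaa => abaaa => bbaa => aa
  | aabbb => abbb => bbb => a
  | aaabababb => aabbbabb => abbbabb => bbbabb => aabb => abb => bb => ε
  | baaaaabbaab => baaaabbaab => baaabbaab => baabbaab => babbaab => bbbaab => aaab

aba->bb; abb->bb; bb->; bbb->a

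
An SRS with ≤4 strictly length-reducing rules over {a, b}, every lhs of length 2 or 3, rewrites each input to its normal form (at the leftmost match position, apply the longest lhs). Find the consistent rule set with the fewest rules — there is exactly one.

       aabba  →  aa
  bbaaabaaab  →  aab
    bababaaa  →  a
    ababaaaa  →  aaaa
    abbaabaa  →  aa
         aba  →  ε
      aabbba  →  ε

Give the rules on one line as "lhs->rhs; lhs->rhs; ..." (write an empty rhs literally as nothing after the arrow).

aba->; abb->; baa->aa; bba->ab

  | aabba => aa
  | bbaaabaaab => abaabaaab => abaaab => aab
  | bababaaa => bbaaa => abaa => a
  | ababaaaa => baaaa => aaaa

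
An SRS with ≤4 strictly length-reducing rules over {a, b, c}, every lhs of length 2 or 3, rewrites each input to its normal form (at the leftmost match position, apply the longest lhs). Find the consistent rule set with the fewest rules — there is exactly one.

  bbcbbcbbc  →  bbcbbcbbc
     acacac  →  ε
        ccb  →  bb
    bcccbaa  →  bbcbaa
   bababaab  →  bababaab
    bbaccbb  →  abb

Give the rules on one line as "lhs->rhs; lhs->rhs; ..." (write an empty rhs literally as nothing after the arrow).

  | bbcbbcbbc
  | acacac => acac => ac => ε
  | ccb => bb
  | bcccbaa => bbcbaa

ac->; bac->a; cc->b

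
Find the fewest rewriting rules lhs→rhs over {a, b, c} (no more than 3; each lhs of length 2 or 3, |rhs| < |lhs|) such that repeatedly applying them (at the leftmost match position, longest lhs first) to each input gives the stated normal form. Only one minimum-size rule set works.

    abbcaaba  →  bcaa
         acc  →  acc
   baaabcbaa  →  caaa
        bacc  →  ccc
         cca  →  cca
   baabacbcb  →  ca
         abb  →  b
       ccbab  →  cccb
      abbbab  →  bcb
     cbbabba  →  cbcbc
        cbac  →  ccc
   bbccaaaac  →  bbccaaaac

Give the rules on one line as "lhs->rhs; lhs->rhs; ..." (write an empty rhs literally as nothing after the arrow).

  | abbcaaba => bcaaba => bcaa
  | acc
  | baaabcbaa => caabcbaa => cacbaa => caaa
  | bacc => ccc

ab->; acb->a; ba->c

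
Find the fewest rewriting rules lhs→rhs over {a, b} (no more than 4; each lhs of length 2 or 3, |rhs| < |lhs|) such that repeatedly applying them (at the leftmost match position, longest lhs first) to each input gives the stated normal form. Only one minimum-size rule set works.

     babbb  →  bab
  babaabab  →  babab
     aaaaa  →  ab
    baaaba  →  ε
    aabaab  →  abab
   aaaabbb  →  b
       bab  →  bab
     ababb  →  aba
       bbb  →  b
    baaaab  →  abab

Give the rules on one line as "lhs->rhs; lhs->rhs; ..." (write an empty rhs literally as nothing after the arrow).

  | babbb => bab
  | babaabab => babbbab => babab
  | aaaaa => baaa => bba => ab
  | baaaba => bbaba => abba => aab => bb => ε

aa->b; bb->; bba->ab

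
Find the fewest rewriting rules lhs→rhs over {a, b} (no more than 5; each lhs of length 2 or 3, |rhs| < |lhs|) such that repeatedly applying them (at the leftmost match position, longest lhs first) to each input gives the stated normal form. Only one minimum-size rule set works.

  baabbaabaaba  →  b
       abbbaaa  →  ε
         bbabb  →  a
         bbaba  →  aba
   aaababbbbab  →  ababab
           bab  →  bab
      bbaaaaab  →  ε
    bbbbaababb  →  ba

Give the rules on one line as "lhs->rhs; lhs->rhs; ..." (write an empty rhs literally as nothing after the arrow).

aa->; aaa->b; bb->; bbb->ba

  | baabbaabaaba => bbbaabaaba => baaabaaba => bbbaaba => baaaba => bbba => baa => b
  | abbbaaa => abaaaa => abba => aa => ε
  | bbabb => abb => a
  | bbaba => aba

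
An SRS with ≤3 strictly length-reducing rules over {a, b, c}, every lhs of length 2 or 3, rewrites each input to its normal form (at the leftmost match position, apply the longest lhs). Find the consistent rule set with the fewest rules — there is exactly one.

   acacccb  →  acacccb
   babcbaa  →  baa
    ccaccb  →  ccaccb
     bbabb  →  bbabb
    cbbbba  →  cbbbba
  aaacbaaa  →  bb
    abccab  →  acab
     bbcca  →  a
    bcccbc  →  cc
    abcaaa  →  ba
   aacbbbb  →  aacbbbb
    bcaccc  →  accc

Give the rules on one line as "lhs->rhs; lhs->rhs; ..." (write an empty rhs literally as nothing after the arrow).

aaa->b; aba->a; bc->

  | acacccb
  | babcbaa => babaa => baa
  | ccaccb
  | bbabb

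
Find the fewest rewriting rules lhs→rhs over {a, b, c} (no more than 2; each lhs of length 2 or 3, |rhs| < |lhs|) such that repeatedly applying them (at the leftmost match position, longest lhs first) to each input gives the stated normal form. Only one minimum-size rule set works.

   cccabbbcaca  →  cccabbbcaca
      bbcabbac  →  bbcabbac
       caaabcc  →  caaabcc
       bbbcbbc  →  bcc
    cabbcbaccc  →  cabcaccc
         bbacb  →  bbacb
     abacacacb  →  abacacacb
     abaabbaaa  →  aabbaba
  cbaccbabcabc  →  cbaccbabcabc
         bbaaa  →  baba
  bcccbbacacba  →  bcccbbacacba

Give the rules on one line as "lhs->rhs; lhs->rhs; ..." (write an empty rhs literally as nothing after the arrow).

  | cccabbbcaca
  | bbcabbac
  | caaabcc
  | bbbcbbc => bbcbc => bcc

baa->ab; bcb->c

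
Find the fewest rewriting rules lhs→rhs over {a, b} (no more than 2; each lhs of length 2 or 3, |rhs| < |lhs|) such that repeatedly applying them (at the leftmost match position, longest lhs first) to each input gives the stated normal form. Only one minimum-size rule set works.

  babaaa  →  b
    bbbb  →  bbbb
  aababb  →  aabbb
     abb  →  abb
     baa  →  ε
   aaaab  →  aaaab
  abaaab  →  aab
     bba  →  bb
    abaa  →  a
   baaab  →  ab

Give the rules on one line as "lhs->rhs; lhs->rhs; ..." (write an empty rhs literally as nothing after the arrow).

  | babaaa => bbaaa => ba => b
  | bbbb
  | aababb => aabbb
  | abb

ba->b; baa->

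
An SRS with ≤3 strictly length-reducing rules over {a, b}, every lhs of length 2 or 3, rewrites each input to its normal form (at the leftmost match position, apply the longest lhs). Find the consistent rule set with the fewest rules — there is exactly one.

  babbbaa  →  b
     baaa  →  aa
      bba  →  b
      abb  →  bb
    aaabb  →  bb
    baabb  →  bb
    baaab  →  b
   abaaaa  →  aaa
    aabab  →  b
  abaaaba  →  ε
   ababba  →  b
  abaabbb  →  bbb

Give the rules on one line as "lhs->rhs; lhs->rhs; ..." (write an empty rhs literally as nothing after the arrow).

ab->b; ba->

  | babbbaa => bbbaa => bba => b
  | baaa => aa
  | bba => b
  | abb => bb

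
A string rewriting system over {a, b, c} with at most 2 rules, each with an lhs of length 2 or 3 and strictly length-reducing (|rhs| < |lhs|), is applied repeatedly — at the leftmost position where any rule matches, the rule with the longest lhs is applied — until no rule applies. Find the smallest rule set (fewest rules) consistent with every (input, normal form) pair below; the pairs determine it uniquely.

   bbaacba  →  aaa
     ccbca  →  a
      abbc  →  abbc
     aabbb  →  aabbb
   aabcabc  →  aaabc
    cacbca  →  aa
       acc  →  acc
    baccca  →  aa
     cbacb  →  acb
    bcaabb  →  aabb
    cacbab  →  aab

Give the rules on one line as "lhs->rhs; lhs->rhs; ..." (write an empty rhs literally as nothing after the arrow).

ba->a; ca->a

  | bbaacba => baacba => aacba => aaca => aaa
  | ccbca => ccba => cca => ca => a
  | abbc
  | aabbb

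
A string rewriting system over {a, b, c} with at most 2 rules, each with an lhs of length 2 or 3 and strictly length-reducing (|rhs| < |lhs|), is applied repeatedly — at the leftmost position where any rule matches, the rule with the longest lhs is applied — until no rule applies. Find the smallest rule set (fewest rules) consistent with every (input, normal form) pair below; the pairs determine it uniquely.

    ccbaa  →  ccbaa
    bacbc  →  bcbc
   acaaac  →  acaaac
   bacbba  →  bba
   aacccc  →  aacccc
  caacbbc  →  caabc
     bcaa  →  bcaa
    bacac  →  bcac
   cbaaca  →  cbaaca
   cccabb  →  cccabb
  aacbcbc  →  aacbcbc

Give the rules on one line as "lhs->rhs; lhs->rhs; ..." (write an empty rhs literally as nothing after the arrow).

  | ccbaa
  | bacbc => bcbc
  | acaaac
  | bacbba => bcbba => bba

bac->bc; cbb->b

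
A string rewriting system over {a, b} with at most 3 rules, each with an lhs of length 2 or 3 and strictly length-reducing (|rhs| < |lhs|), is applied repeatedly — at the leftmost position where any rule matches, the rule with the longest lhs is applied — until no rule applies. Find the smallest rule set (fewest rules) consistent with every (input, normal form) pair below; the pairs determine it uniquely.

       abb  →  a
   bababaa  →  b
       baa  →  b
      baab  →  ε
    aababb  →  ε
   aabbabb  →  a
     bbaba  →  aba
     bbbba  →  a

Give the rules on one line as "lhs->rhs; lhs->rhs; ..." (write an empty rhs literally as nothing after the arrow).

  | abb => a
  | bababaa => babaa => baa => b
  | baa => b
  | baab => bb => ε

aa->; bab->b; bb->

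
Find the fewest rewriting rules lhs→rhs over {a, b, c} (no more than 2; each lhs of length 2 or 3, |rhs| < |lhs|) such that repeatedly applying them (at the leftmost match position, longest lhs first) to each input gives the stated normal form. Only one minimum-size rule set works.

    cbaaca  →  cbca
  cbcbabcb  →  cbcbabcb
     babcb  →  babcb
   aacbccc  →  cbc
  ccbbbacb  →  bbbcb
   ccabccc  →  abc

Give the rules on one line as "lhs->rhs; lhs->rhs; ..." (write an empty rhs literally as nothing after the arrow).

ac->c; cc->

  | cbaaca => cbaca => cbca
  | cbcbabcb
  | babcb
  | aacbccc => acbccc => cbccc => cbc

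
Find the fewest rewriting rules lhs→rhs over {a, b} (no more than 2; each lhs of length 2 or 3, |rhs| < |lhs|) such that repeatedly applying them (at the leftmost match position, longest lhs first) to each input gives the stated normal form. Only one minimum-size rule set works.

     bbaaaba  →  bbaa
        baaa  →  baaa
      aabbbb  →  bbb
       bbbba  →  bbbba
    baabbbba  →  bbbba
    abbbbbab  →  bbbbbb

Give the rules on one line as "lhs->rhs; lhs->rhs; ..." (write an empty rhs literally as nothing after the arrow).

aab->; ab->b

  | bbaaaba => bbaa
  | baaa
  | aabbbb => bbb
  | bbbba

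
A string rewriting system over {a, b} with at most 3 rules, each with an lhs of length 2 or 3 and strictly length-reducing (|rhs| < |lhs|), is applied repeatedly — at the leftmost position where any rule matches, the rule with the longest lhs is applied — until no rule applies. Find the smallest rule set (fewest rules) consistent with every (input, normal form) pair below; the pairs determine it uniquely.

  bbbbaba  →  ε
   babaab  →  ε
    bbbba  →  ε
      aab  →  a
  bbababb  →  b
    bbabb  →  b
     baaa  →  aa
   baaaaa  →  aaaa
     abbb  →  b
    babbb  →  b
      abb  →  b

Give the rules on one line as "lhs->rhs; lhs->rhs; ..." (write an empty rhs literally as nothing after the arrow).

ab->; ba->; bb->b

  | bbbbaba => bbbaba => bbaba => baba => ba => ε
  | babaab => baab => ab => ε
  | bbbba => bbba => bba => ba => ε
  | aab => a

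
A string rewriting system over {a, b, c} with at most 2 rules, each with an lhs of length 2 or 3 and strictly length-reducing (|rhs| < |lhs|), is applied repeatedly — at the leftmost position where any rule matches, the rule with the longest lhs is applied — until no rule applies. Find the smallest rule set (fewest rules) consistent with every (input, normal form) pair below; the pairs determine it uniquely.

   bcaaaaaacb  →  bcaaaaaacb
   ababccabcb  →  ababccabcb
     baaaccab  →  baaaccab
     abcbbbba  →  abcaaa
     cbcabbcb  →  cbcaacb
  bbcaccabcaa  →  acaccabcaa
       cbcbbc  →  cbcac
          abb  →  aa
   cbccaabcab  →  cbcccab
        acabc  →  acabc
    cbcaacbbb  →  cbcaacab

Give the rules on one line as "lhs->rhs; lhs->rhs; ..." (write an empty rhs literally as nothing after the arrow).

  | bcaaaaaacb
  | ababccabcb
  | baaaccab
  | abcbbbba => abcabba => abcaaa

aab->; bb->a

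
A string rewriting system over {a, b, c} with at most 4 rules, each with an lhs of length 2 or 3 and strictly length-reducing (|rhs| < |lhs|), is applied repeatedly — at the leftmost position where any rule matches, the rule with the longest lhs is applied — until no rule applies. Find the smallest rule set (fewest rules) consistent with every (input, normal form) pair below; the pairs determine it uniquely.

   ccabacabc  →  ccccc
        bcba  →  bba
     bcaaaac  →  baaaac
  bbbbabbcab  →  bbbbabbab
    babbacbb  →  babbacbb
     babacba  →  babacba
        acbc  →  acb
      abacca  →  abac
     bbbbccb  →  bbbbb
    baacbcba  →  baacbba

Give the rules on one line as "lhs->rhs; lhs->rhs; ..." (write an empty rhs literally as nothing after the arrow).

  | ccabacabc => cccacabc => cccabc => ccccc
  | bcba => bba
  | bcaaaac => baaaac
  | bbbbabbcab => bbbbabbab

bc->b; ca->; cab->cc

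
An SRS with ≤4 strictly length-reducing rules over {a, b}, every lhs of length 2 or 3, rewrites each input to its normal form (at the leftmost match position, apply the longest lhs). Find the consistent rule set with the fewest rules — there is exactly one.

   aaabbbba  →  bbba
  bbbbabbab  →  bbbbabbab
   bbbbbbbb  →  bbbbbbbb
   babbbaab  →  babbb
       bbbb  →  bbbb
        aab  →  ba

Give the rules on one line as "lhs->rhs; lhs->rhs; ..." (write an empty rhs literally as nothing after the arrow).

  | aaabbbba => ababbba => bbba
  | bbbbabbab
  | bbbbbbbb
  | babbbaab => babbb

aab->ba; aba->; baa->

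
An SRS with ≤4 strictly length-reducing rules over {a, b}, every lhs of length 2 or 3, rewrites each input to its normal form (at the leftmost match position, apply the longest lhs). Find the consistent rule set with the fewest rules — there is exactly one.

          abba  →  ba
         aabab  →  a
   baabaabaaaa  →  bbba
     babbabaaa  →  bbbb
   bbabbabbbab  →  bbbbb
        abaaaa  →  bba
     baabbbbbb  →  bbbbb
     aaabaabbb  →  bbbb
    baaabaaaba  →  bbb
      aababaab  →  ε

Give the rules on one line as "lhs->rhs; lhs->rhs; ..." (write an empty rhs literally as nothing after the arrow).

aa->; aab->a; ab->; aba->bb

  | abba => ba
  | aabab => aab => a
  | baabaabaaaa => baaabaaaa => babaaaa => bbbaaa => bbba
  | babbabaaa => bbabaaa => bbbbaa => bbbb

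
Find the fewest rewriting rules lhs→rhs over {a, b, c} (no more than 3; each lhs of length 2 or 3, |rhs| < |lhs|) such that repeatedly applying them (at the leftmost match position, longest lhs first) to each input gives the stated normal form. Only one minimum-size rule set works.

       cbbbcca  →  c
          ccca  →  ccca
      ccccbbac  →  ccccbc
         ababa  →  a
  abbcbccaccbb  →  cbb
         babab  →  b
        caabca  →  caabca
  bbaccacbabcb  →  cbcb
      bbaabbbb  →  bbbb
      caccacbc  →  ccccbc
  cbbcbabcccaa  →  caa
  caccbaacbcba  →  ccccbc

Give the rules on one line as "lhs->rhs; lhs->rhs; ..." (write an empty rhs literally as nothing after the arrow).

ac->c; ba->; bcc->a

  | cbbbcca => cbbaa => cba => c
  | ccca
  | ccccbbac => ccccbc
  | ababa => aba => a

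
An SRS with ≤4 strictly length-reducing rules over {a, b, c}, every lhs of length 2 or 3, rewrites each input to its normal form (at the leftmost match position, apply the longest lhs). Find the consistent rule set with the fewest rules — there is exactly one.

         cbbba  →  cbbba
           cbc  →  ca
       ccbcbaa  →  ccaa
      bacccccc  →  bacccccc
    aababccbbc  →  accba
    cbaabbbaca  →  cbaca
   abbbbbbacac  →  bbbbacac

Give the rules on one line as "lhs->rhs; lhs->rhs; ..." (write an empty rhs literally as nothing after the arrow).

  | cbbba
  | cbc => ca
  | ccbcbaa => ccabaa => ccaa
  | bacccccc

ab->; abb->; bc->a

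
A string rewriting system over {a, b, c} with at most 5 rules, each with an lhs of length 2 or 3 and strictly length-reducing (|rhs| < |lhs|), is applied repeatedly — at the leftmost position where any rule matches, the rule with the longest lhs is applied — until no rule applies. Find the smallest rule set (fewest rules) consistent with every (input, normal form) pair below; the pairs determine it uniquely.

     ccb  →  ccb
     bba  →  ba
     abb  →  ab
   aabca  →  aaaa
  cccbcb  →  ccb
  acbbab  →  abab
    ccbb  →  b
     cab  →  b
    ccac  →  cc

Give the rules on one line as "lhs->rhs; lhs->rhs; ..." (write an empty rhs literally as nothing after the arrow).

bb->b; bc->a; ca->; cbb->bb

  | ccb
  | bba => ba
  | abb => ab
  | aabca => aaaa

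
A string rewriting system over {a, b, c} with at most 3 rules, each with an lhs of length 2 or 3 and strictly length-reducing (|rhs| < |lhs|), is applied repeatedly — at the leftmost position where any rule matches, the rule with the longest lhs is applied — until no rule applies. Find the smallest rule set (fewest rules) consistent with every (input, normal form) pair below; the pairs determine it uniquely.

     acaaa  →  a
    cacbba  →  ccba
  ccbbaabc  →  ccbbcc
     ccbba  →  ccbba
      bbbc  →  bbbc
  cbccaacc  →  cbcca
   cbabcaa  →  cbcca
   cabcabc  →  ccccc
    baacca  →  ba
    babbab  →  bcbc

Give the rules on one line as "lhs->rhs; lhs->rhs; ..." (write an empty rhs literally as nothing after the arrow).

  | acaaa => aaaa => aaa => aa => a
  | cacbba => cabba => ccba
  | ccbbaabc => ccbbabc => ccbbcc
  | ccbba

aa->a; ab->c; ac->a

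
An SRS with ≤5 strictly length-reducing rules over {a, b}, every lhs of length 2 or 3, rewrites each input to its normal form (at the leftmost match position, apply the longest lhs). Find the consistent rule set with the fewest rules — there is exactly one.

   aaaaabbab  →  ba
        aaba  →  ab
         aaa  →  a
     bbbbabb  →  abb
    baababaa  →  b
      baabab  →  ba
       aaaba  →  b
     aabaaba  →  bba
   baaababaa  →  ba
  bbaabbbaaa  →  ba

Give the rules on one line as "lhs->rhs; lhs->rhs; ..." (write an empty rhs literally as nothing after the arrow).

aaa->a; aba->b; baa->ab; bab->aa

  | aaaaabbab => aaabbab => abbab => abaa => ba
  | aaba => ab
  | aaa => a
  | bbbbabb => bbbaab => bbabb => baab => abb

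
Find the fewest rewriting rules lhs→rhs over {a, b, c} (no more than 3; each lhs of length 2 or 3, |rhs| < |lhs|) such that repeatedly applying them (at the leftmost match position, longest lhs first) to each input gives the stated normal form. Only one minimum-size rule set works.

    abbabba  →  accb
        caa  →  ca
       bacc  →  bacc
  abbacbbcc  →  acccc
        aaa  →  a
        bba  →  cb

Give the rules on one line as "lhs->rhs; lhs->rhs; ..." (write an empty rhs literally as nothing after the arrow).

aa->a; bba->cb; bc->c

  | abbabba => acbbba => acbcb => accb
  | caa => ca
  | bacc
  | abbacbbcc => acbcbbcc => accbbcc => accbcc => acccc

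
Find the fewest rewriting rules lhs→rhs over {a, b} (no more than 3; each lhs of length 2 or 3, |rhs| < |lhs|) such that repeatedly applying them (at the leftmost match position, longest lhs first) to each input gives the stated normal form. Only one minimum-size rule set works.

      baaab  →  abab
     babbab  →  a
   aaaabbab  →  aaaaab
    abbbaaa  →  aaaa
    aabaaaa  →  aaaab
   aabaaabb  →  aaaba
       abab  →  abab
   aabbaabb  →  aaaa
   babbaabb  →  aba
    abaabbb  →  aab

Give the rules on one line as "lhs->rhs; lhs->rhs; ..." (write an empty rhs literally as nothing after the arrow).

  | baaab => abab
  | babbab => baab => abb => a
  | aaaabbab => aaaaab
  | abbbaaa => aaaa

baa->ab; bb->; bbb->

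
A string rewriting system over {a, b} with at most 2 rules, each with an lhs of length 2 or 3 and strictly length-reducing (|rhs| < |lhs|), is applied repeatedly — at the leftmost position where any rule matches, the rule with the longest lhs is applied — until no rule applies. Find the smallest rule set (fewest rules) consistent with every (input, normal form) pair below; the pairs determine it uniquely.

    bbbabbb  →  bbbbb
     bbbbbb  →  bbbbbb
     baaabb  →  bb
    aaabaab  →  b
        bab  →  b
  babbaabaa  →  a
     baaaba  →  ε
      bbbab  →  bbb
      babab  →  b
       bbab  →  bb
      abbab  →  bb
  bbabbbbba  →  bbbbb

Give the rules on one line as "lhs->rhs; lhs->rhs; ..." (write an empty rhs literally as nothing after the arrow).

  | bbbabbb => bbbbb
  | bbbbbb
  | baaabb => aabb => abb => bb
  | aaabaab => aabaab => abaab => baab => ab => b

ab->b; ba->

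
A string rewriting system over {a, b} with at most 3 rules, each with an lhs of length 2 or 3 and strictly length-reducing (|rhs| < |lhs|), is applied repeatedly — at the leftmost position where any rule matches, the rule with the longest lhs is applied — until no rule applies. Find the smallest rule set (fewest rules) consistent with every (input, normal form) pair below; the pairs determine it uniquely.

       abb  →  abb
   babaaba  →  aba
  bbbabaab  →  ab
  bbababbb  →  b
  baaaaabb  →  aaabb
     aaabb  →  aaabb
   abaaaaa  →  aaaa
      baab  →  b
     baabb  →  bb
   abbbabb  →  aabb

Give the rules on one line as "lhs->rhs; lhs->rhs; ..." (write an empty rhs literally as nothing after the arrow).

baa->; bab->ba; bbb->

  | abb
  | babaaba => baaaba => aba
  | bbbabaab => abaab => ab
  | bbababbb => bbaabbb => bbbb => b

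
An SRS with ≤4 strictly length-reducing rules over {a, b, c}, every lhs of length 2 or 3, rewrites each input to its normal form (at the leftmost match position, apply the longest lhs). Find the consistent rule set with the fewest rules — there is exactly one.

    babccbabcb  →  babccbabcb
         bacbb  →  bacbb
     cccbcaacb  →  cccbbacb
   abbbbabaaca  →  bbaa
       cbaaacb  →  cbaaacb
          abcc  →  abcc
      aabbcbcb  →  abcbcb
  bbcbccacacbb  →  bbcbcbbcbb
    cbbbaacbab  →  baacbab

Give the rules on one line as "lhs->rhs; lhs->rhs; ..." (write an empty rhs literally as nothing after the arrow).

  | babccbabcb
  | bacbb
  | cccbcaacb => cccbbacb
  | abbbbabaaca => babbabaaca => bbaabaaca => bbaaaca => bbaaab => bbaa

aab->a; abb->ba; bbb->a; ca->b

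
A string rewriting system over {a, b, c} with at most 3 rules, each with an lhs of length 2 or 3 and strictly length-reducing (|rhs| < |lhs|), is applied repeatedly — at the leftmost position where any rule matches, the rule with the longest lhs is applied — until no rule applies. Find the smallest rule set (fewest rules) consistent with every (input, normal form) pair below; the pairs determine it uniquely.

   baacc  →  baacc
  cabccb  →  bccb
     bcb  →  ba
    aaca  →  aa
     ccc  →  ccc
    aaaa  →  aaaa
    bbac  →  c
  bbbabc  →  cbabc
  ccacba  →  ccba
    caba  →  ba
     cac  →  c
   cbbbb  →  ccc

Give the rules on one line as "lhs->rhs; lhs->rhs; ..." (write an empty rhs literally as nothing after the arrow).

bb->c; bcb->ba; ca->

  | baacc
  | cabccb => bccb
  | bcb => ba
  | aaca => aa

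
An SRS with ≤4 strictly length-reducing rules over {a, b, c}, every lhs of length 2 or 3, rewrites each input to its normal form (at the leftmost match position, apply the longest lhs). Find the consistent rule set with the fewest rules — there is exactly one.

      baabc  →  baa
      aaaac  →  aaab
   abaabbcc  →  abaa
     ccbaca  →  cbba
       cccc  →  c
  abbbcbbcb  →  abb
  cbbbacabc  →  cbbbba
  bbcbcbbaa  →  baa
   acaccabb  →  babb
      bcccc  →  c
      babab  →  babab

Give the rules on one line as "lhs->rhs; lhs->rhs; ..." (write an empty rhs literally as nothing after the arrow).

  | baabc => baa
  | aaaac => aaab
  | abaabbcc => abaabc => abaa
  | ccbaca => cbaca => cbba

ac->b; bc->; bcb->; cc->c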